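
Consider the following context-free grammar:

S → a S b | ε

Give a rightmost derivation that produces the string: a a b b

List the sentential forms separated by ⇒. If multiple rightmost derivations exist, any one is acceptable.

S ⇒ a S b ⇒ a a S b b ⇒ a a b b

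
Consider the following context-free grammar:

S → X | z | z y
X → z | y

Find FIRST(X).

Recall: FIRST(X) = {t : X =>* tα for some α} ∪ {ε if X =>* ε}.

We compute FIRST(X) using the standard algorithm.
FIRST(S) = {y, z}
FIRST(X) = {y, z}
Therefore, FIRST(X) = {y, z}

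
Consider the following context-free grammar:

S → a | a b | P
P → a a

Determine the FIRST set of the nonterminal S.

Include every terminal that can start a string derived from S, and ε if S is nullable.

We compute FIRST(S) using the standard algorithm.
FIRST(P) = {a}
FIRST(S) = {a}
Therefore, FIRST(S) = {a}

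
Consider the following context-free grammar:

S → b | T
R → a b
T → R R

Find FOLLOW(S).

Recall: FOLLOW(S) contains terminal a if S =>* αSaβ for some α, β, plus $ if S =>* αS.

We compute FOLLOW(S) using the standard algorithm.
FOLLOW(S) starts with {$}.
FIRST(R) = {a}
FIRST(S) = {a, b}
FIRST(T) = {a}
FOLLOW(R) = {$, a}
FOLLOW(S) = {$}
FOLLOW(T) = {$}
Therefore, FOLLOW(S) = {$}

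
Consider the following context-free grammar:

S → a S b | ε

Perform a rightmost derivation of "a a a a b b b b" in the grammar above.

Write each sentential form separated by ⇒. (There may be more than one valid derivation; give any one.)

S ⇒ a S b ⇒ a a S b b ⇒ a a a S b b b ⇒ a a a a S b b b b ⇒ a a a a b b b b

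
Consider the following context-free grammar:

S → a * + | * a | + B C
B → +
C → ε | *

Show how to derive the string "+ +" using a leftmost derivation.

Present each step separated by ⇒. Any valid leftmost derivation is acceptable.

S ⇒ + B C ⇒ + + C ⇒ + +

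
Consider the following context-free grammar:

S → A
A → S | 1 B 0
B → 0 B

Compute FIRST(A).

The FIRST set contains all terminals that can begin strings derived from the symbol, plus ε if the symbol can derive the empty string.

We compute FIRST(A) using the standard algorithm.
FIRST(A) = {1}
FIRST(B) = {0}
FIRST(S) = {1}
Therefore, FIRST(A) = {1}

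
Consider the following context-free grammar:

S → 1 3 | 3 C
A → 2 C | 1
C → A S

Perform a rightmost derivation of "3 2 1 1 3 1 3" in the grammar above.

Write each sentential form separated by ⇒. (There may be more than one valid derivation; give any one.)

S ⇒ 3 C ⇒ 3 A S ⇒ 3 A 1 3 ⇒ 3 2 C 1 3 ⇒ 3 2 A S 1 3 ⇒ 3 2 A 1 3 1 3 ⇒ 3 2 1 1 3 1 3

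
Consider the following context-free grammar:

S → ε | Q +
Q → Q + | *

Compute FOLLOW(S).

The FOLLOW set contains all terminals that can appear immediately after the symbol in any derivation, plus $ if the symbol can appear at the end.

We compute FOLLOW(S) using the standard algorithm.
FOLLOW(S) starts with {$}.
FIRST(Q) = {*}
FIRST(S) = {*, ε}
FOLLOW(Q) = {+}
FOLLOW(S) = {$}
Therefore, FOLLOW(S) = {$}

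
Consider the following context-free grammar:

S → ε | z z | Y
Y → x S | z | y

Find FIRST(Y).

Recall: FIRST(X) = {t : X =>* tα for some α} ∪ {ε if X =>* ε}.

We compute FIRST(Y) using the standard algorithm.
FIRST(S) = {x, y, z, ε}
FIRST(Y) = {x, y, z}
Therefore, FIRST(Y) = {x, y, z}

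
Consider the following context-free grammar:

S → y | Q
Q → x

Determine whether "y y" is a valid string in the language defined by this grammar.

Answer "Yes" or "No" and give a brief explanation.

No - no valid derivation exists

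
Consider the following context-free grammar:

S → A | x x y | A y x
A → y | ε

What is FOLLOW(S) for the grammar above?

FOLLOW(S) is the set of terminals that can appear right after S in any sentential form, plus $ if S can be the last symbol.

We compute FOLLOW(S) using the standard algorithm.
FOLLOW(S) starts with {$}.
FIRST(A) = {y, ε}
FIRST(S) = {x, y, ε}
FOLLOW(A) = {$, y}
FOLLOW(S) = {$}
Therefore, FOLLOW(S) = {$}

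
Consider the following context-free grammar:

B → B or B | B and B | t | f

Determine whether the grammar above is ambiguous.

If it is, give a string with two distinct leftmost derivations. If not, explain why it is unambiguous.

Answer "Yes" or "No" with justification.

Yes - the string 't or f and t and t and f' has two distinct leftmost derivations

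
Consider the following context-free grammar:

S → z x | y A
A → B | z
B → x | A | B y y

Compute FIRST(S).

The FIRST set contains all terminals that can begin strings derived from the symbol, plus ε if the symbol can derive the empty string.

We compute FIRST(S) using the standard algorithm.
FIRST(A) = {x, z}
FIRST(B) = {x, z}
FIRST(S) = {y, z}
Therefore, FIRST(S) = {y, z}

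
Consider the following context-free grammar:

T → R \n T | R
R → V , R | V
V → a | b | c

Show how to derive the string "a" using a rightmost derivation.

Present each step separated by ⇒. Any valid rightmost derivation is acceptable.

T ⇒ R ⇒ V ⇒ a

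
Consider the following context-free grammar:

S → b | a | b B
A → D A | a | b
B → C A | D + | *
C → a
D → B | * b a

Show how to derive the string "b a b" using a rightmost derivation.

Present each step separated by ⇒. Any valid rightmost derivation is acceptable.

S ⇒ b B ⇒ b C A ⇒ b C b ⇒ b a b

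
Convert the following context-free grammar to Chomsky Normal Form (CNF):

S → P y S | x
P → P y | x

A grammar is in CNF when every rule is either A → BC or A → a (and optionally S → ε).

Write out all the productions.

TY → y; S → x; P → x; S → P X0; X0 → TY S; P → P TY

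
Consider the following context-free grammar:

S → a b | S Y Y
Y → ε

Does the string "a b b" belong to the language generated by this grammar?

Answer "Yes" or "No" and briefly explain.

No - no valid derivation exists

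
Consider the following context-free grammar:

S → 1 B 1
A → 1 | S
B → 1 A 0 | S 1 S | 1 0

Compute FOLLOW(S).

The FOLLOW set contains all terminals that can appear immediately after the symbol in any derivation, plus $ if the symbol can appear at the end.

We compute FOLLOW(S) using the standard algorithm.
FOLLOW(S) starts with {$}.
FIRST(A) = {1}
FIRST(B) = {1}
FIRST(S) = {1}
FOLLOW(A) = {0}
FOLLOW(B) = {1}
FOLLOW(S) = {$, 0, 1}
Therefore, FOLLOW(S) = {$, 0, 1}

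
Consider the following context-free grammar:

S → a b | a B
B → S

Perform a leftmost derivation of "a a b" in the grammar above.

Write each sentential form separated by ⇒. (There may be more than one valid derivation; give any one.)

S ⇒ a B ⇒ a S ⇒ a a b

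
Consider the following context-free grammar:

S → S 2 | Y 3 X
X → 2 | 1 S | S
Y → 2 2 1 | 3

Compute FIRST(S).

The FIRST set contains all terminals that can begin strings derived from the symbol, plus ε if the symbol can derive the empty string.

We compute FIRST(S) using the standard algorithm.
FIRST(S) = {2, 3}
FIRST(X) = {1, 2, 3}
FIRST(Y) = {2, 3}
Therefore, FIRST(S) = {2, 3}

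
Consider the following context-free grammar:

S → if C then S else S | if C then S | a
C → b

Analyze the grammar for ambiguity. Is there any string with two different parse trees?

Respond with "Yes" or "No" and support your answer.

Yes - the string 'if b then if b then a else a' has two distinct parse trees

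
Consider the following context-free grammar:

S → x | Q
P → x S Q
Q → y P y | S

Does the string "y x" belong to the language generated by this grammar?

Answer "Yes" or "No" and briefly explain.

No - no valid derivation exists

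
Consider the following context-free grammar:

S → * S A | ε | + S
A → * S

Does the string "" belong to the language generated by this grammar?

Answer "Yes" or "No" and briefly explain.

Yes - a valid derivation exists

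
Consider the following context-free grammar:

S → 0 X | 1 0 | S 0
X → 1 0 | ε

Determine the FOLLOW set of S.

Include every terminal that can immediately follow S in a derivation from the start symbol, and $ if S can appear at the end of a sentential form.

We compute FOLLOW(S) using the standard algorithm.
FOLLOW(S) starts with {$}.
FIRST(S) = {0, 1}
FIRST(X) = {1, ε}
FOLLOW(S) = {$, 0}
FOLLOW(X) = {$, 0}
Therefore, FOLLOW(S) = {$, 0}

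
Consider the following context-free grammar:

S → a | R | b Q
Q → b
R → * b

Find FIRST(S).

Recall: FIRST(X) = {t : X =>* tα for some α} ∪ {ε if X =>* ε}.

We compute FIRST(S) using the standard algorithm.
FIRST(Q) = {b}
FIRST(R) = {*}
FIRST(S) = {*, a, b}
Therefore, FIRST(S) = {*, a, b}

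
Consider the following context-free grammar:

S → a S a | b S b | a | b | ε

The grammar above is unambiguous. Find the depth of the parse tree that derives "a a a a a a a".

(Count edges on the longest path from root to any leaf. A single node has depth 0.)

4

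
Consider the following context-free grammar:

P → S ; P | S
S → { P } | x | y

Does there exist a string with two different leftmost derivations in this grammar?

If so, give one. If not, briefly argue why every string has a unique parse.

No - every string in the language has a unique leftmost derivation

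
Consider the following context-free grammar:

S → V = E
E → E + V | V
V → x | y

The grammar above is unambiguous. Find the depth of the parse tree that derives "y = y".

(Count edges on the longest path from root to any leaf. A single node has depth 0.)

3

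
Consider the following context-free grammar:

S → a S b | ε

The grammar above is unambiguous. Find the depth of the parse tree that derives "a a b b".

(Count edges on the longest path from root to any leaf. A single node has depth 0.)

3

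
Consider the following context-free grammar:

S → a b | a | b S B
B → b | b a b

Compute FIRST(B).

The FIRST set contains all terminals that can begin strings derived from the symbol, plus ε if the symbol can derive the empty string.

We compute FIRST(B) using the standard algorithm.
FIRST(B) = {b}
FIRST(S) = {a, b}
Therefore, FIRST(B) = {b}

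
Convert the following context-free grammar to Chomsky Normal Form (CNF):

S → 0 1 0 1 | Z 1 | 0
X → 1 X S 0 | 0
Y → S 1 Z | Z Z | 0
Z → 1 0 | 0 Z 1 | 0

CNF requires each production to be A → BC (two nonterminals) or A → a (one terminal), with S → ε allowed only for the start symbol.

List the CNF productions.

T0 → 0; T1 → 1; S → 0; X → 0; Y → 0; Z → 0; S → T0 X0; X0 → T1 X1; X1 → T0 T1; S → Z T1; X → T1 X2; X2 → X X3; X3 → S T0; Y → S X4; X4 → T1 Z; Y → Z Z; Z → T1 T0; Z → T0 X5; X5 → Z T1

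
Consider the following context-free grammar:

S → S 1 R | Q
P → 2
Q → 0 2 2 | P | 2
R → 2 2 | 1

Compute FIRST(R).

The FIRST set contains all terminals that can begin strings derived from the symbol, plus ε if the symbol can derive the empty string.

We compute FIRST(R) using the standard algorithm.
FIRST(P) = {2}
FIRST(Q) = {0, 2}
FIRST(R) = {1, 2}
FIRST(S) = {0, 2}
Therefore, FIRST(R) = {1, 2}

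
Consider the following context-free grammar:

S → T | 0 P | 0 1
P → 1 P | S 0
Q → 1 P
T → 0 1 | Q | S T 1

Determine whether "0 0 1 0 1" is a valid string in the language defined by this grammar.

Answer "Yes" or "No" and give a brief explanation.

No - no valid derivation exists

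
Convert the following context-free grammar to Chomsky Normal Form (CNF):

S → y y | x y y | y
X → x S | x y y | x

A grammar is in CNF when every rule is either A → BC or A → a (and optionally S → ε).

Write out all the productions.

TY → y; TX → x; S → y; X → x; S → TY TY; S → TX X0; X0 → TY TY; X → TX S; X → TX X1; X1 → TY TY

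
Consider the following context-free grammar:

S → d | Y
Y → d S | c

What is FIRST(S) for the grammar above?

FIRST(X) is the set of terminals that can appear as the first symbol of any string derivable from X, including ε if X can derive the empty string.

We compute FIRST(S) using the standard algorithm.
FIRST(S) = {c, d}
FIRST(Y) = {c, d}
Therefore, FIRST(S) = {c, d}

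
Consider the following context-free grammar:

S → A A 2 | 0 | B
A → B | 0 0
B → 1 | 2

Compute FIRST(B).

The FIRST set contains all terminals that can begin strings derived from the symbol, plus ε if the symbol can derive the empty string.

We compute FIRST(B) using the standard algorithm.
FIRST(A) = {0, 1, 2}
FIRST(B) = {1, 2}
FIRST(S) = {0, 1, 2}
Therefore, FIRST(B) = {1, 2}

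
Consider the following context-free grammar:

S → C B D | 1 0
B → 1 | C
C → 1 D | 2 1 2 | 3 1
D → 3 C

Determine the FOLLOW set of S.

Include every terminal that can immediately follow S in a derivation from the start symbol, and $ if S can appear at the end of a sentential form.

We compute FOLLOW(S) using the standard algorithm.
FOLLOW(S) starts with {$}.
FIRST(B) = {1, 2, 3}
FIRST(C) = {1, 2, 3}
FIRST(D) = {3}
FIRST(S) = {1, 2, 3}
FOLLOW(B) = {3}
FOLLOW(C) = {$, 1, 2, 3}
FOLLOW(D) = {$, 1, 2, 3}
FOLLOW(S) = {$}
Therefore, FOLLOW(S) = {$}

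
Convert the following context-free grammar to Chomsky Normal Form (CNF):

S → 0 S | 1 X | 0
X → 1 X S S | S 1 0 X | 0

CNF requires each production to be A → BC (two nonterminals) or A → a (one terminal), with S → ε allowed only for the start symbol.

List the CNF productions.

T0 → 0; T1 → 1; S → 0; X → 0; S → T0 S; S → T1 X; X → T1 X0; X0 → X X1; X1 → S S; X → S X2; X2 → T1 X3; X3 → T0 X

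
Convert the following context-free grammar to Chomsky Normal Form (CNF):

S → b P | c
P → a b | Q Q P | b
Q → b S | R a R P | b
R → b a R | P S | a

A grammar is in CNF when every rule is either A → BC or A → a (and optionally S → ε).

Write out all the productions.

TB → b; S → c; TA → a; P → b; Q → b; R → a; S → TB P; P → TA TB; P → Q X0; X0 → Q P; Q → TB S; Q → R X1; X1 → TA X2; X2 → R P; R → TB X3; X3 → TA R; R → P S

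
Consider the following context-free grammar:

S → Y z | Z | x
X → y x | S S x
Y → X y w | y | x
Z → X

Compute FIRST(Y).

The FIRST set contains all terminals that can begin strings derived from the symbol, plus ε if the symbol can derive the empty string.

We compute FIRST(Y) using the standard algorithm.
FIRST(S) = {x, y}
FIRST(X) = {x, y}
FIRST(Y) = {x, y}
FIRST(Z) = {x, y}
Therefore, FIRST(Y) = {x, y}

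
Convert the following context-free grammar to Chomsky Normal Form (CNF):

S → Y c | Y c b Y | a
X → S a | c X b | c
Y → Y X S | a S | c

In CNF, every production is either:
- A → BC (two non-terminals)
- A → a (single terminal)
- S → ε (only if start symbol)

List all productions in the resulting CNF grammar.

TC → c; TB → b; S → a; TA → a; X → c; Y → c; S → Y TC; S → Y X0; X0 → TC X1; X1 → TB Y; X → S TA; X → TC X2; X2 → X TB; Y → Y X3; X3 → X S; Y → TA S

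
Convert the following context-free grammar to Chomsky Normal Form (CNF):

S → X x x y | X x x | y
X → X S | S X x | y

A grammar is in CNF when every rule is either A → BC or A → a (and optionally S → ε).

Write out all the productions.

TX → x; TY → y; S → y; X → y; S → X X0; X0 → TX X1; X1 → TX TY; S → X X2; X2 → TX TX; X → X S; X → S X3; X3 → X TX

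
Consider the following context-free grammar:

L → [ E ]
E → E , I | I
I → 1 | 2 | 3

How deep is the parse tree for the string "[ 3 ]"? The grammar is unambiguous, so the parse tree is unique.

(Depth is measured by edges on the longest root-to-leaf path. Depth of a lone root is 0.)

3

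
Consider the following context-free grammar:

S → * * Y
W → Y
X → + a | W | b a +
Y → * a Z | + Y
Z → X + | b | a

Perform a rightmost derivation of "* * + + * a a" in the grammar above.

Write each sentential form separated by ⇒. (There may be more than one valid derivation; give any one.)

S ⇒ * * Y ⇒ * * + Y ⇒ * * + + Y ⇒ * * + + * a Z ⇒ * * + + * a a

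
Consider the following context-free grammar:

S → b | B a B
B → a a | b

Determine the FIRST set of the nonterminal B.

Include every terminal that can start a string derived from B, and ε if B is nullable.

We compute FIRST(B) using the standard algorithm.
FIRST(B) = {a, b}
FIRST(S) = {a, b}
Therefore, FIRST(B) = {a, b}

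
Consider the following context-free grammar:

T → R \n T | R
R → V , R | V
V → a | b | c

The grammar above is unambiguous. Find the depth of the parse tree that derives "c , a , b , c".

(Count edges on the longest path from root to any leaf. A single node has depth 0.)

6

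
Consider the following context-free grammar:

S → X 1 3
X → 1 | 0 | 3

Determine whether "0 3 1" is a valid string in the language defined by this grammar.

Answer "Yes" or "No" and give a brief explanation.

No - no valid derivation exists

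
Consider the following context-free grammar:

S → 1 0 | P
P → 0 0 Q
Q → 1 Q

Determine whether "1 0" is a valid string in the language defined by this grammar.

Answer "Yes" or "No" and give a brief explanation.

Yes - a valid derivation exists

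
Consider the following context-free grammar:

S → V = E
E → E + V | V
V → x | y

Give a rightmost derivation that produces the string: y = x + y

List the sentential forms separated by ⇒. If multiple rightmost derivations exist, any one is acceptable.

S ⇒ V = E ⇒ V = E + V ⇒ V = E + y ⇒ V = V + y ⇒ V = x + y ⇒ y = x + y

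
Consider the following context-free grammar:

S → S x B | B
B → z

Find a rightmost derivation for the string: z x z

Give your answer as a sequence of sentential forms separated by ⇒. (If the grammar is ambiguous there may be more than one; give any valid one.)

S ⇒ S x B ⇒ S x z ⇒ B x z ⇒ z x z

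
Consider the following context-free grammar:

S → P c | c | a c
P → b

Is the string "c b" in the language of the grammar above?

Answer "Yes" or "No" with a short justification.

No - no valid derivation exists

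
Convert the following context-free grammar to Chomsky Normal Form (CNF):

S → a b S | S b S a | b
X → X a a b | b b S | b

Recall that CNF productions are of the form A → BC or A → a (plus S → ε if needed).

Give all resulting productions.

TA → a; TB → b; S → b; X → b; S → TA X0; X0 → TB S; S → S X1; X1 → TB X2; X2 → S TA; X → X X3; X3 → TA X4; X4 → TA TB; X → TB X5; X5 → TB S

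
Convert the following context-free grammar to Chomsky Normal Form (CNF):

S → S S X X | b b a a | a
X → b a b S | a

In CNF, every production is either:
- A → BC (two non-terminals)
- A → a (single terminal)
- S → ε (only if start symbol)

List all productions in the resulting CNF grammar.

TB → b; TA → a; S → a; X → a; S → S X0; X0 → S X1; X1 → X X; S → TB X2; X2 → TB X3; X3 → TA TA; X → TB X4; X4 → TA X5; X5 → TB S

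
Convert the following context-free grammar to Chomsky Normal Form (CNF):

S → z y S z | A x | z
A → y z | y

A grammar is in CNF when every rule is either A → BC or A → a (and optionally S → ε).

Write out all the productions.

TZ → z; TY → y; TX → x; S → z; A → y; S → TZ X0; X0 → TY X1; X1 → S TZ; S → A TX; A → TY TZ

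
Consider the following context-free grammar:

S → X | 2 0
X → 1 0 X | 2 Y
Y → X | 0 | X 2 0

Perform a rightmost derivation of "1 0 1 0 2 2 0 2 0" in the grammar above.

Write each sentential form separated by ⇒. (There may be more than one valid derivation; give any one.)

S ⇒ X ⇒ 1 0 X ⇒ 1 0 1 0 X ⇒ 1 0 1 0 2 Y ⇒ 1 0 1 0 2 X 2 0 ⇒ 1 0 1 0 2 2 Y 2 0 ⇒ 1 0 1 0 2 2 0 2 0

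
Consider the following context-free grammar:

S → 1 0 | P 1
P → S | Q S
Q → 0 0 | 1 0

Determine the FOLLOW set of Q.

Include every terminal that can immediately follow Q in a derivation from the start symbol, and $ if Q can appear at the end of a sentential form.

We compute FOLLOW(Q) using the standard algorithm.
FOLLOW(S) starts with {$}.
FIRST(P) = {0, 1}
FIRST(Q) = {0, 1}
FIRST(S) = {0, 1}
FOLLOW(P) = {1}
FOLLOW(Q) = {0, 1}
FOLLOW(S) = {$, 1}
Therefore, FOLLOW(Q) = {0, 1}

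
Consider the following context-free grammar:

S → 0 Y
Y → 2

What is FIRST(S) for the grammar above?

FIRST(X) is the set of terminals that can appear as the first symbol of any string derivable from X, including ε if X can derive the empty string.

We compute FIRST(S) using the standard algorithm.
FIRST(S) = {0}
FIRST(Y) = {2}
Therefore, FIRST(S) = {0}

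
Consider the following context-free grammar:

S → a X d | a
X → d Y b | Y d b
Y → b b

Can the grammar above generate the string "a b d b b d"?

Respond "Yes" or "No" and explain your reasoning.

No - no valid derivation exists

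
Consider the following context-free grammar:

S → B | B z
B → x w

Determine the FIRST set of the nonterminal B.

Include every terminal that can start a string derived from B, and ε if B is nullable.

We compute FIRST(B) using the standard algorithm.
FIRST(B) = {x}
FIRST(S) = {x}
Therefore, FIRST(B) = {x}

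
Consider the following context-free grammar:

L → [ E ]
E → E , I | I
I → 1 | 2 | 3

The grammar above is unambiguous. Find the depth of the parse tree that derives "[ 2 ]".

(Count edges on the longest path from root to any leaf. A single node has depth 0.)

3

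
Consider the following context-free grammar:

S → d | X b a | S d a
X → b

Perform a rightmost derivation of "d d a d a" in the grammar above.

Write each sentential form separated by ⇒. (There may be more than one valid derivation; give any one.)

S ⇒ S d a ⇒ S d a d a ⇒ d d a d a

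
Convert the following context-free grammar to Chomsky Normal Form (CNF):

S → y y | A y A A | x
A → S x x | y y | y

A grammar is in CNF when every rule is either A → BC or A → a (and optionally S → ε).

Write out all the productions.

TY → y; S → x; TX → x; A → y; S → TY TY; S → A X0; X0 → TY X1; X1 → A A; A → S X2; X2 → TX TX; A → TY TY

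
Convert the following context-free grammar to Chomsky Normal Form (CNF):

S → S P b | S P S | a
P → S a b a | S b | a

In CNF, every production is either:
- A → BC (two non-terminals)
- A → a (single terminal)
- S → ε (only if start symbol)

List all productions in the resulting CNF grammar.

TB → b; S → a; TA → a; P → a; S → S X0; X0 → P TB; S → S X1; X1 → P S; P → S X2; X2 → TA X3; X3 → TB TA; P → S TB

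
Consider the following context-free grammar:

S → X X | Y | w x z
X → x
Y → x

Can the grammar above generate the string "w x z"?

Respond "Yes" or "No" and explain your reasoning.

Yes - a valid derivation exists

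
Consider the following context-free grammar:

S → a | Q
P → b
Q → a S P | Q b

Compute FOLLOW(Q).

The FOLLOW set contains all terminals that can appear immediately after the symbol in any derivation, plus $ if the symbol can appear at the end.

We compute FOLLOW(Q) using the standard algorithm.
FOLLOW(S) starts with {$}.
FIRST(P) = {b}
FIRST(Q) = {a}
FIRST(S) = {a}
FOLLOW(P) = {$, b}
FOLLOW(Q) = {$, b}
FOLLOW(S) = {$, b}
Therefore, FOLLOW(Q) = {$, b}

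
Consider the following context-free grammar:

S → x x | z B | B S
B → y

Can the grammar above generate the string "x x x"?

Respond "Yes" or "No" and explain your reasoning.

No - no valid derivation exists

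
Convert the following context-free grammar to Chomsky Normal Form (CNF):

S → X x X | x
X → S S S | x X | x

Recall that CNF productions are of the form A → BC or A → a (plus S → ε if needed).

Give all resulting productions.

TX → x; S → x; X → x; S → X X0; X0 → TX X; X → S X1; X1 → S S; X → TX X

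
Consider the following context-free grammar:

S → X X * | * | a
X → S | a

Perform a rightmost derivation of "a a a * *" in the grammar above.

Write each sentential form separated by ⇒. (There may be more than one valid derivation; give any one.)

S ⇒ X X * ⇒ X S * ⇒ X X X * * ⇒ X X a * * ⇒ X a a * * ⇒ a a a * *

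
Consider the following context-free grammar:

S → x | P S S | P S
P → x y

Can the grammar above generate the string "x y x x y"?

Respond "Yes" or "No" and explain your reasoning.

No - no valid derivation exists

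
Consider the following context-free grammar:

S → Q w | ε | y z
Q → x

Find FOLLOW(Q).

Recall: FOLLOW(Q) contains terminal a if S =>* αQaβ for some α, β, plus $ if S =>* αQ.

We compute FOLLOW(Q) using the standard algorithm.
FOLLOW(S) starts with {$}.
FIRST(Q) = {x}
FIRST(S) = {x, y, ε}
FOLLOW(Q) = {w}
FOLLOW(S) = {$}
Therefore, FOLLOW(Q) = {w}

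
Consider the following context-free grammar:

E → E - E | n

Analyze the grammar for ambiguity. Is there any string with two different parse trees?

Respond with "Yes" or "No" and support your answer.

Yes - the string 'n - n - n - n - n' has two distinct parse trees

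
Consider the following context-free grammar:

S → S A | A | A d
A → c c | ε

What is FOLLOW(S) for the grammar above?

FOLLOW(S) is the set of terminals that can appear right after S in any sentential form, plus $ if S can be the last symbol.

We compute FOLLOW(S) using the standard algorithm.
FOLLOW(S) starts with {$}.
FIRST(A) = {c, ε}
FIRST(S) = {c, d, ε}
FOLLOW(A) = {$, c, d}
FOLLOW(S) = {$, c}
Therefore, FOLLOW(S) = {$, c}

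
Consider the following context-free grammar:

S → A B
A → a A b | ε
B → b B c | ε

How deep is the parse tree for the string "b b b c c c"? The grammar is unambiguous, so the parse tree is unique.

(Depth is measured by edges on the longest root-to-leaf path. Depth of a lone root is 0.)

5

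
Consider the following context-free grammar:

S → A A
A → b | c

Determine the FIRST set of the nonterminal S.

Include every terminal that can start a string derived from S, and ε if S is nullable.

We compute FIRST(S) using the standard algorithm.
FIRST(A) = {b, c}
FIRST(S) = {b, c}
Therefore, FIRST(S) = {b, c}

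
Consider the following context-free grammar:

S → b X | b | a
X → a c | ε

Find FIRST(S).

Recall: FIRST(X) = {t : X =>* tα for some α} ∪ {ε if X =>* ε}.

We compute FIRST(S) using the standard algorithm.
FIRST(S) = {a, b}
FIRST(X) = {a, ε}
Therefore, FIRST(S) = {a, b}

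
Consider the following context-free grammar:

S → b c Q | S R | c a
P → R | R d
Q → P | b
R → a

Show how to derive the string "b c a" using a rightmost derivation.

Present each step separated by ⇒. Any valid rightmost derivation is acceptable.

S ⇒ b c Q ⇒ b c P ⇒ b c R ⇒ b c a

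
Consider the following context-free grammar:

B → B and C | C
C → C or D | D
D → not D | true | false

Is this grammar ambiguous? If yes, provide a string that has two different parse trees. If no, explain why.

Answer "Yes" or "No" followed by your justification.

No - the grammar is unambiguous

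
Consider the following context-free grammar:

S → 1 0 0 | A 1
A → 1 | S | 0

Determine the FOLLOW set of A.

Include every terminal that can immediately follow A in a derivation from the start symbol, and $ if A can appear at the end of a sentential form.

We compute FOLLOW(A) using the standard algorithm.
FOLLOW(S) starts with {$}.
FIRST(A) = {0, 1}
FIRST(S) = {0, 1}
FOLLOW(A) = {1}
FOLLOW(S) = {$, 1}
Therefore, FOLLOW(A) = {1}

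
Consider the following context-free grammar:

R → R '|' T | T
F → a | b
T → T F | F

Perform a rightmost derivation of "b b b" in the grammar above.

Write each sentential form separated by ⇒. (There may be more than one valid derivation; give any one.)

R ⇒ T ⇒ T F ⇒ T b ⇒ T F b ⇒ T b b ⇒ F b b ⇒ b b b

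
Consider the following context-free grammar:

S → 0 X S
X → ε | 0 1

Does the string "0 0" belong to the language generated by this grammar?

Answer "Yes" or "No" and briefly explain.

No - no valid derivation exists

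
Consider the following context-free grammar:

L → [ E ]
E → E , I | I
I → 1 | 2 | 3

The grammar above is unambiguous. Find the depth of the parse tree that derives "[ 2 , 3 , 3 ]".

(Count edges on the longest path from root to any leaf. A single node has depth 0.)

5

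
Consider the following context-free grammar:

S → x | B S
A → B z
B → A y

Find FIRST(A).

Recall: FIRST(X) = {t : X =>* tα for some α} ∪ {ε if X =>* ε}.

We compute FIRST(A) using the standard algorithm.
FIRST(A) = {}
FIRST(B) = {}
FIRST(S) = {x}
Therefore, FIRST(A) = {}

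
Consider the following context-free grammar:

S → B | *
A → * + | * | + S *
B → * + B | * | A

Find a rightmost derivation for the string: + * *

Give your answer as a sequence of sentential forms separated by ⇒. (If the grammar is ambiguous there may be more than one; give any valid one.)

S ⇒ B ⇒ A ⇒ + S * ⇒ + * *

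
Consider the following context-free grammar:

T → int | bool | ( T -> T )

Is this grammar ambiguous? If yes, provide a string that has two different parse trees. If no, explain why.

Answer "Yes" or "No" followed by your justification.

No - the grammar is unambiguous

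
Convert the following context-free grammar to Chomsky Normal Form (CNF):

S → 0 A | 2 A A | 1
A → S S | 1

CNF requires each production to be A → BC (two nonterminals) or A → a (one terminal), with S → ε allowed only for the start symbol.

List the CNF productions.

T0 → 0; T2 → 2; S → 1; A → 1; S → T0 A; S → T2 X0; X0 → A A; A → S S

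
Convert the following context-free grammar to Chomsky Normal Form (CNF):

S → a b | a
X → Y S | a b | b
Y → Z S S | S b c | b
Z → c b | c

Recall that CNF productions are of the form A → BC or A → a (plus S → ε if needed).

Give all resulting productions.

TA → a; TB → b; S → a; X → b; TC → c; Y → b; Z → c; S → TA TB; X → Y S; X → TA TB; Y → Z X0; X0 → S S; Y → S X1; X1 → TB TC; Z → TC TB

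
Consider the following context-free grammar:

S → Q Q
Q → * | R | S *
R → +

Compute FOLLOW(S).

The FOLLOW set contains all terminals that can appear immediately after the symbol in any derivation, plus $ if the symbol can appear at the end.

We compute FOLLOW(S) using the standard algorithm.
FOLLOW(S) starts with {$}.
FIRST(Q) = {*, +}
FIRST(R) = {+}
FIRST(S) = {*, +}
FOLLOW(Q) = {$, *, +}
FOLLOW(R) = {$, *, +}
FOLLOW(S) = {$, *}
Therefore, FOLLOW(S) = {$, *}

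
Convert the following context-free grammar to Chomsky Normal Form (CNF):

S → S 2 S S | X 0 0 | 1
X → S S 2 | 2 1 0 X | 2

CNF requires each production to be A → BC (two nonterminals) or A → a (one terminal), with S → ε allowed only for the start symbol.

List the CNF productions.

T2 → 2; T0 → 0; S → 1; T1 → 1; X → 2; S → S X0; X0 → T2 X1; X1 → S S; S → X X2; X2 → T0 T0; X → S X3; X3 → S T2; X → T2 X4; X4 → T1 X5; X5 → T0 X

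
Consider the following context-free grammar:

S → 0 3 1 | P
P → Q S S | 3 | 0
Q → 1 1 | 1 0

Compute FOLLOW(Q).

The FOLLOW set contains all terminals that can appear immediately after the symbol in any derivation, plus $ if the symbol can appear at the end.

We compute FOLLOW(Q) using the standard algorithm.
FOLLOW(S) starts with {$}.
FIRST(P) = {0, 1, 3}
FIRST(Q) = {1}
FIRST(S) = {0, 1, 3}
FOLLOW(P) = {$, 0, 1, 3}
FOLLOW(Q) = {0, 1, 3}
FOLLOW(S) = {$, 0, 1, 3}
Therefore, FOLLOW(Q) = {0, 1, 3}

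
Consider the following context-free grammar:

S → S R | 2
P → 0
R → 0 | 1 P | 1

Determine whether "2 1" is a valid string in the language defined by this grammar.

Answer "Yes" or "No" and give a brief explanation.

Yes - a valid derivation exists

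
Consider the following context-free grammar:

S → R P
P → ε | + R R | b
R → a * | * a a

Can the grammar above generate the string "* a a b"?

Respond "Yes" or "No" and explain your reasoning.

Yes - a valid derivation exists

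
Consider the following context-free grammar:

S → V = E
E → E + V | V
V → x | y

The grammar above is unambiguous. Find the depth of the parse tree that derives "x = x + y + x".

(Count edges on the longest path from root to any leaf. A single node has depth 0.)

5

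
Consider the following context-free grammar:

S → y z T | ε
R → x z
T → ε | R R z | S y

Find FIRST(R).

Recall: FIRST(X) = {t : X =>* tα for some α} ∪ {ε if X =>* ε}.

We compute FIRST(R) using the standard algorithm.
FIRST(R) = {x}
FIRST(S) = {y, ε}
FIRST(T) = {x, y, ε}
Therefore, FIRST(R) = {x}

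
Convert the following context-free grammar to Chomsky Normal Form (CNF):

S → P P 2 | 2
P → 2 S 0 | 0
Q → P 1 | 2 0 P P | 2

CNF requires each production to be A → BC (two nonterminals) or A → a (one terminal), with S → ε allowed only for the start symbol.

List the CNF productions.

T2 → 2; S → 2; T0 → 0; P → 0; T1 → 1; Q → 2; S → P X0; X0 → P T2; P → T2 X1; X1 → S T0; Q → P T1; Q → T2 X2; X2 → T0 X3; X3 → P P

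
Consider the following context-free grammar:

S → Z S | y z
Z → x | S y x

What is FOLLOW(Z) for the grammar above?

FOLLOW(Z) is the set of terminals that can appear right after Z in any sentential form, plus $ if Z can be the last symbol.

We compute FOLLOW(Z) using the standard algorithm.
FOLLOW(S) starts with {$}.
FIRST(S) = {x, y}
FIRST(Z) = {x, y}
FOLLOW(S) = {$, y}
FOLLOW(Z) = {x, y}
Therefore, FOLLOW(Z) = {x, y}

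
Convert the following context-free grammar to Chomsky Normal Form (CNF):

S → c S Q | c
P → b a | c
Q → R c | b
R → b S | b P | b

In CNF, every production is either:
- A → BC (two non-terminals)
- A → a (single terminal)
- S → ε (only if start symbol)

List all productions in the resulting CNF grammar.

TC → c; S → c; TB → b; TA → a; P → c; Q → b; R → b; S → TC X0; X0 → S Q; P → TB TA; Q → R TC; R → TB S; R → TB P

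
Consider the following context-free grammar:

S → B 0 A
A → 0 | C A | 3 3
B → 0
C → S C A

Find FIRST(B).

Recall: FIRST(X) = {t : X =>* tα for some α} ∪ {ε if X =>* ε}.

We compute FIRST(B) using the standard algorithm.
FIRST(A) = {0, 3}
FIRST(B) = {0}
FIRST(C) = {0}
FIRST(S) = {0}
Therefore, FIRST(B) = {0}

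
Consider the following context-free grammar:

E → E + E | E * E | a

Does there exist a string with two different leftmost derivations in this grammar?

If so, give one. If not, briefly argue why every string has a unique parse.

Yes - the string 'a + a + a + a + a' has two distinct leftmost derivations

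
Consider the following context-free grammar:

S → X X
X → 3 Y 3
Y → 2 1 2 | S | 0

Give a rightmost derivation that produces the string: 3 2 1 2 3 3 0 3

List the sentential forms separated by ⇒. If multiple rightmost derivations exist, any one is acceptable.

S ⇒ X X ⇒ X 3 Y 3 ⇒ X 3 0 3 ⇒ 3 Y 3 3 0 3 ⇒ 3 2 1 2 3 3 0 3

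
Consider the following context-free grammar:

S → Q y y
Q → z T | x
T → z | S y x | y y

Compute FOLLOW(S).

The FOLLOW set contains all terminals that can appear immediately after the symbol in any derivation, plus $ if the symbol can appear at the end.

We compute FOLLOW(S) using the standard algorithm.
FOLLOW(S) starts with {$}.
FIRST(Q) = {x, z}
FIRST(S) = {x, z}
FIRST(T) = {x, y, z}
FOLLOW(Q) = {y}
FOLLOW(S) = {$, y}
FOLLOW(T) = {y}
Therefore, FOLLOW(S) = {$, y}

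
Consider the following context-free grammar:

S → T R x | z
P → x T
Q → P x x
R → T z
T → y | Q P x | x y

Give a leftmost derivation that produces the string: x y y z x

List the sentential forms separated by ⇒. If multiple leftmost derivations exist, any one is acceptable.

S ⇒ T R x ⇒ x y R x ⇒ x y T z x ⇒ x y y z x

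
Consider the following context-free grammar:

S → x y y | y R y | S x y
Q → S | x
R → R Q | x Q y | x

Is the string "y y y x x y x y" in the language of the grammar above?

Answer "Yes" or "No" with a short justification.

No - no valid derivation exists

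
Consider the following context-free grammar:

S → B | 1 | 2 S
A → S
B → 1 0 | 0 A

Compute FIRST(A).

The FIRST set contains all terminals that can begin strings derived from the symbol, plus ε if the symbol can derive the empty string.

We compute FIRST(A) using the standard algorithm.
FIRST(A) = {0, 1, 2}
FIRST(B) = {0, 1}
FIRST(S) = {0, 1, 2}
Therefore, FIRST(A) = {0, 1, 2}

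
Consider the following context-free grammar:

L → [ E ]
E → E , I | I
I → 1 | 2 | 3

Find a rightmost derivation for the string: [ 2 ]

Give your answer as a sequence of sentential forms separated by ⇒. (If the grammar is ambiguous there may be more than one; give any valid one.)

L ⇒ [ E ] ⇒ [ I ] ⇒ [ 2 ]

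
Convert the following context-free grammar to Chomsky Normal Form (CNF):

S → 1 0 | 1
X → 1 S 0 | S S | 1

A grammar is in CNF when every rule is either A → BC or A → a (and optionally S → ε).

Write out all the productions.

T1 → 1; T0 → 0; S → 1; X → 1; S → T1 T0; X → T1 X0; X0 → S T0; X → S S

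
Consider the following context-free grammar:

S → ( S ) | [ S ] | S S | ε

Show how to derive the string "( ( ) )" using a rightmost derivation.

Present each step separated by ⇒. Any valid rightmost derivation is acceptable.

S ⇒ ( S ) ⇒ ( ( S ) ) ⇒ ( ( ) )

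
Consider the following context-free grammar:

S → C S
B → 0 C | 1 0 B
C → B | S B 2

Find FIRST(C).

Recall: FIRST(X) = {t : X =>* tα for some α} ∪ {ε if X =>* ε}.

We compute FIRST(C) using the standard algorithm.
FIRST(B) = {0, 1}
FIRST(C) = {0, 1}
FIRST(S) = {0, 1}
Therefore, FIRST(C) = {0, 1}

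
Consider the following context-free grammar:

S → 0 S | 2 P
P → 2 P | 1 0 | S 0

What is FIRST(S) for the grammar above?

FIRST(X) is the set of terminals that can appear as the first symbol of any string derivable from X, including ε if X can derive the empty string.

We compute FIRST(S) using the standard algorithm.
FIRST(P) = {0, 1, 2}
FIRST(S) = {0, 2}
Therefore, FIRST(S) = {0, 2}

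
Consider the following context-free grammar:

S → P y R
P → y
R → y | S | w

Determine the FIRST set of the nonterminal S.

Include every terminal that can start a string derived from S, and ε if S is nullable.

We compute FIRST(S) using the standard algorithm.
FIRST(P) = {y}
FIRST(R) = {w, y}
FIRST(S) = {y}
Therefore, FIRST(S) = {y}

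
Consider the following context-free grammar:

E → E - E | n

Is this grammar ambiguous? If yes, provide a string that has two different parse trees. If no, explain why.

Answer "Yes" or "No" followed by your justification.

Yes - the string 'n - n - n - n - n' has two distinct leftmost derivations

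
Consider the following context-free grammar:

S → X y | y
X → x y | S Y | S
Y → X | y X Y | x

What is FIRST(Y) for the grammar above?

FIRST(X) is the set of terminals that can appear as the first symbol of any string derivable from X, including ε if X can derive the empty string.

We compute FIRST(Y) using the standard algorithm.
FIRST(S) = {x, y}
FIRST(X) = {x, y}
FIRST(Y) = {x, y}
Therefore, FIRST(Y) = {x, y}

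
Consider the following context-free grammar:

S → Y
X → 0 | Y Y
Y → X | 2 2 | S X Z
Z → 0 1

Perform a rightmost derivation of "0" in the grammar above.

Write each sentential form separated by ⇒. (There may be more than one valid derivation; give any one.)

S ⇒ Y ⇒ X ⇒ 0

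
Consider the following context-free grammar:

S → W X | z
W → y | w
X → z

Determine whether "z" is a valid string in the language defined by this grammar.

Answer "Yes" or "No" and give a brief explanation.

Yes - a valid derivation exists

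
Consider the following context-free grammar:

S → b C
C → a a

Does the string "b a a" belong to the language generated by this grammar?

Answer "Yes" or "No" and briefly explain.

Yes - a valid derivation exists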